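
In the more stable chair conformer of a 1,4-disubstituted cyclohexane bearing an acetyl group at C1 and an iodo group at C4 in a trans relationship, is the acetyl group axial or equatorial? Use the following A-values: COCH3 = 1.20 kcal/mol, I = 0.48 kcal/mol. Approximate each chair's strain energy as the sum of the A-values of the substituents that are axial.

C1 and C4 have opposite parity, so for the trans isomer the two substituents are e,e in one chair and a,a in the other.
Chair I (acetyl axial, iodo axial): E = 1.68 kcal/mol.
Chair II (acetyl equatorial, iodo equatorial): E = 0.00 kcal/mol.
Chair II is the more stable (lower-energy) conformer, and in that chair the acetyl group is equatorial.

equatorial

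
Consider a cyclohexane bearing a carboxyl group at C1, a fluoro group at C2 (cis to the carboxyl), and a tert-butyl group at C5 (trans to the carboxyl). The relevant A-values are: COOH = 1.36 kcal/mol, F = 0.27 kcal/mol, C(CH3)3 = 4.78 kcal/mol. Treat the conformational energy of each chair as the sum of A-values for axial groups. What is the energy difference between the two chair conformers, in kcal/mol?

3.69 kcal/mol

Chair I (carboxyl axial, fluoro equatorial, tert-butyl equatorial): E = 1.36 kcal/mol.
Chair II (carboxyl equatorial, fluoro axial, tert-butyl axial): E = 5.05 kcal/mol.
ΔE = 5.05 − 1.36 = 3.69 kcal/mol; chair I is more stable.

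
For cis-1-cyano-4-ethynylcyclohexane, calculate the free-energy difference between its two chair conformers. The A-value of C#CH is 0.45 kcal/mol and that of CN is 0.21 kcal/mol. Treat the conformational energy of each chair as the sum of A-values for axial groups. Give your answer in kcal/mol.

0.24 kcal/mol

C1 and C4 have opposite parity, so for the cis isomer the two substituents are one axial and one equatorial in each chair.
Chair I (ethynyl axial, cyano equatorial): E = 0.45 kcal/mol.
Chair II (ethynyl equatorial, cyano axial): E = 0.21 kcal/mol.
ΔE = 0.45 − 0.21 = 0.24 kcal/mol; chair II is more stable.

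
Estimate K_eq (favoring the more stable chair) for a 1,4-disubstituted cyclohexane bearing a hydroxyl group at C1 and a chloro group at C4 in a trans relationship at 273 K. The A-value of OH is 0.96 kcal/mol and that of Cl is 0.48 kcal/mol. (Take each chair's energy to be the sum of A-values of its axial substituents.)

C1 and C4 have opposite parity, so for the trans isomer the two substituents are e,e in one chair and a,a in the other.
Chair I (hydroxyl axial, chloro axial): E = 1.44 kcal/mol; chair II (hydroxyl equatorial, chloro equatorial): E = 0.00 kcal/mol.
ΔG = 1.44 kcal/mol between the two chairs.
K = exp(ΔG/RT) with R = 1.987×10⁻³ kcal mol⁻¹ K⁻¹ and T = 273 K gives K ≈ 14.2.

K ≈ 14.2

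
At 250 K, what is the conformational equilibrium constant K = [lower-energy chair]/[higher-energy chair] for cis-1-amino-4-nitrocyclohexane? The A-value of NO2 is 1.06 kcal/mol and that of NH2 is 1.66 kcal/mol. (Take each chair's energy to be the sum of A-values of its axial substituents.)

C1 and C4 have opposite parity, so for the cis isomer the two substituents are one axial and one equatorial in each chair.
Chair I (nitro axial, amino equatorial): E = 1.06 kcal/mol; chair II (nitro equatorial, amino axial): E = 1.66 kcal/mol.
ΔG = 0.60 kcal/mol between the two chairs.
K = exp(ΔG/RT) with R = 1.987×10⁻³ kcal mol⁻¹ K⁻¹ and T = 250 K gives K ≈ 3.35.

K ≈ 3.35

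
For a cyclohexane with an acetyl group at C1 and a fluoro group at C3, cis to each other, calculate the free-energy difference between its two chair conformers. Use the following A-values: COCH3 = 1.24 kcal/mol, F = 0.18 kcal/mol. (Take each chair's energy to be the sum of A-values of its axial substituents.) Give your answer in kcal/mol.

1.42 kcal/mol

C1 and C3 have the same parity, so for the cis isomer the two substituents are e,e in one chair and a,a in the other.
Chair I (acetyl axial, fluoro axial): E = 1.42 kcal/mol.
Chair II (acetyl equatorial, fluoro equatorial): E = 0.00 kcal/mol.
ΔE = 1.42 − 0.00 = 1.42 kcal/mol; chair II is more stable.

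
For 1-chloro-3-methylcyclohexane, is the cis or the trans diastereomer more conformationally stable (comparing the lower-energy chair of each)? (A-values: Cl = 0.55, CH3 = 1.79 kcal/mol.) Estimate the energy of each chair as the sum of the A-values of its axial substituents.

At 1,3 positions (parity same): cis → (e,e or a,a); trans → (a,e or e,a).
Best chair for cis: E = 0.00 kcal/mol; best chair for trans: E = 0.55 kcal/mol.
The cis isomer is lower by 0.55 kcal/mol.

cis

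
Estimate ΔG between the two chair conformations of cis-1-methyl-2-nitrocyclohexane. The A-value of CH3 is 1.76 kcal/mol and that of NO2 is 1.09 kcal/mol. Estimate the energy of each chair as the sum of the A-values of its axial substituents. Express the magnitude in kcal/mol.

C1 and C2 have opposite parity, so for the cis isomer the two substituents are one axial and one equatorial in each chair.
Chair I (methyl axial, nitro equatorial): E = 1.76 kcal/mol.
Chair II (methyl equatorial, nitro axial): E = 1.09 kcal/mol.
ΔE = 1.76 − 1.09 = 0.67 kcal/mol; chair II is more stable.

0.67 kcal/mol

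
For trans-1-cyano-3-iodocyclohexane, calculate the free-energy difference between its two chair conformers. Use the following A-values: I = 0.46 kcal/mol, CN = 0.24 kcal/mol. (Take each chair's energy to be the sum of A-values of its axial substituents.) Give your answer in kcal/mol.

C1 and C3 have the same parity, so for the trans isomer the two substituents are one axial and one equatorial in each chair.
Chair I (iodo axial, cyano equatorial): E = 0.46 kcal/mol.
Chair II (iodo equatorial, cyano axial): E = 0.24 kcal/mol.
ΔE = 0.46 − 0.24 = 0.22 kcal/mol; chair II is more stable.

0.22 kcal/mol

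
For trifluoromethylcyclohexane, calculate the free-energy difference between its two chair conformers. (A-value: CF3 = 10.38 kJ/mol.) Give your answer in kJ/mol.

A monosubstituted cyclohexane has one chair with the trifluoromethyl group axial (E = A = 10.38 kJ/mol) and one with it equatorial (E = 0).
ΔE = 10.38 − 0 = 10.38 kJ/mol.

10.38 kJ/mol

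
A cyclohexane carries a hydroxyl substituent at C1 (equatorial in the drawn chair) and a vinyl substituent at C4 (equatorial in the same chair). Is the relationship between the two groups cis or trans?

trans

C1 and C4 have opposite parity, so their axial bonds point in opposite directions.
With opposite-parity carbons, two substituents on the same face are one axial and one equatorial; opposite faces give both axial or both equatorial.
Here the groups are equatorial/equatorial → opposite face → trans.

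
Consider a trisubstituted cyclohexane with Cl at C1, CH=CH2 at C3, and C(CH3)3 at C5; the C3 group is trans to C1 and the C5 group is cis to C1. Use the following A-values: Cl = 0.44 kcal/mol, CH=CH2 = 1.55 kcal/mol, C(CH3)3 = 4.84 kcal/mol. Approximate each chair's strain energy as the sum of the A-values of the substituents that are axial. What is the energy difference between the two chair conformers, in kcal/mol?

3.73 kcal/mol

Chair I (chloro axial, vinyl equatorial, tert-butyl axial): E = 5.28 kcal/mol.
Chair II (chloro equatorial, vinyl axial, tert-butyl equatorial): E = 1.55 kcal/mol.
ΔE = 5.28 − 1.55 = 3.73 kcal/mol; chair II is more stable.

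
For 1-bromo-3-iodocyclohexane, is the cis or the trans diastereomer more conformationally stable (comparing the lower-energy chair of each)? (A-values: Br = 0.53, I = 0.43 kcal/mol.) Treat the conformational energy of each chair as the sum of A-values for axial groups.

At 1,3 positions (parity same): cis → (e,e or a,a); trans → (a,e or e,a).
Best chair for cis: E = 0.00 kcal/mol; best chair for trans: E = 0.43 kcal/mol.
The cis isomer is lower by 0.43 kcal/mol.

cis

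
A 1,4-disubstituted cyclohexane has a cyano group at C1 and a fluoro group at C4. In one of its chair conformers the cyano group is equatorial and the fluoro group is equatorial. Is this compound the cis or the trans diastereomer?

trans

C1 and C4 have opposite parity, so their axial bonds point in opposite directions.
With opposite-parity carbons, two substituents on the same face are one axial and one equatorial; opposite faces give both axial or both equatorial.
Here the groups are equatorial/equatorial → opposite face → trans.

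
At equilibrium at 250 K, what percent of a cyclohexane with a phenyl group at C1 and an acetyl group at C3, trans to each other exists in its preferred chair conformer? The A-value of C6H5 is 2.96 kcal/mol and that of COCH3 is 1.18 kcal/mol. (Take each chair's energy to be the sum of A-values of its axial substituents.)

97.3%

C1 and C3 have the same parity, so for the trans isomer the two substituents are one axial and one equatorial in each chair.
Chair I (phenyl axial, acetyl equatorial): E = 2.96 kcal/mol; chair II (phenyl equatorial, acetyl axial): E = 1.18 kcal/mol.
ΔG = 1.78 kcal/mol between the two chairs.
K = exp(ΔG/RT) with R = 1.987×10⁻³ kcal mol⁻¹ K⁻¹ and T = 250 K gives K ≈ 36.
Fraction in the lower-energy chair = K/(K+1) = 97.3%.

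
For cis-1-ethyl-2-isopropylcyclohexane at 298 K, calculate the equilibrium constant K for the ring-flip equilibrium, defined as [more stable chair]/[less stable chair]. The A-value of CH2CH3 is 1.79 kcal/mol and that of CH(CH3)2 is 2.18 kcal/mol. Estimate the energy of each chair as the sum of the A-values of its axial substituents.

C1 and C2 have opposite parity, so for the cis isomer the two substituents are one axial and one equatorial in each chair.
Chair I (ethyl axial, isopropyl equatorial): E = 1.79 kcal/mol; chair II (ethyl equatorial, isopropyl axial): E = 2.18 kcal/mol.
ΔG = 0.39 kcal/mol between the two chairs.
K = exp(ΔG/RT) with R = 1.987×10⁻³ kcal mol⁻¹ K⁻¹ and T = 298 K gives K ≈ 1.93.

K ≈ 1.93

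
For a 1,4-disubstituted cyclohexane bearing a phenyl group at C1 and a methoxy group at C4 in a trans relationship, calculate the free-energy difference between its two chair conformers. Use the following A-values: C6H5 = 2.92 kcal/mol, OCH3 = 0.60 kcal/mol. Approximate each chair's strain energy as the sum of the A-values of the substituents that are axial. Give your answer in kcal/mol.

C1 and C4 have opposite parity, so for the trans isomer the two substituents are e,e in one chair and a,a in the other.
Chair I (phenyl axial, methoxy axial): E = 3.52 kcal/mol.
Chair II (phenyl equatorial, methoxy equatorial): E = 0.00 kcal/mol.
ΔE = 3.52 − 0.00 = 3.52 kcal/mol; chair II is more stable.

3.52 kcal/mol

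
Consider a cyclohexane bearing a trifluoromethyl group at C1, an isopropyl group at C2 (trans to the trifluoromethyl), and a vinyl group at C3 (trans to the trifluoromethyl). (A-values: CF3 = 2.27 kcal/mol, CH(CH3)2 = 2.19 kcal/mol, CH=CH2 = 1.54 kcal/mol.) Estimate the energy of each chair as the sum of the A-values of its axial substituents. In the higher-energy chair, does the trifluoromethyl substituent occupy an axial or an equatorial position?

Chair I (trifluoromethyl axial, isopropyl axial, vinyl equatorial): E = 4.46 kcal/mol.
Chair II (trifluoromethyl equatorial, isopropyl equatorial, vinyl axial): E = 1.54 kcal/mol.
Chair I is the less stable (higher-energy) conformer, and in that chair the trifluoromethyl group is axial.

axial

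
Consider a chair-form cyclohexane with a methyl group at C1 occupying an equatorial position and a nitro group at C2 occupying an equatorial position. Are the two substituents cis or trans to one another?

trans

C1 and C2 have opposite parity, so their axial bonds point in opposite directions.
With opposite-parity carbons, two substituents on the same face are one axial and one equatorial; opposite faces give both axial or both equatorial.
Here the groups are equatorial/equatorial → opposite face → trans.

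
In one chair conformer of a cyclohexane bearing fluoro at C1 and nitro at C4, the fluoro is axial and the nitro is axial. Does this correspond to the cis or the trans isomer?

C1 and C4 have opposite parity, so their axial bonds point in opposite directions.
With opposite-parity carbons, two substituents on the same face are one axial and one equatorial; opposite faces give both axial or both equatorial.
Here the groups are axial/axial → opposite face → trans.

trans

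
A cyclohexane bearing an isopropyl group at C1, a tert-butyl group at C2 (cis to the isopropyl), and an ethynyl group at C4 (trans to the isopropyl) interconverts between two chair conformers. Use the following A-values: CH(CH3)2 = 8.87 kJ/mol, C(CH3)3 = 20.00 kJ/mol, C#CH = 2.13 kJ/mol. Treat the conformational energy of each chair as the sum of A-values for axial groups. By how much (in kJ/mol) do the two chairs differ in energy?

Chair I (isopropyl axial, tert-butyl equatorial, ethynyl axial): E = 11.00 kJ/mol.
Chair II (isopropyl equatorial, tert-butyl axial, ethynyl equatorial): E = 20.00 kJ/mol.
ΔE = 20.00 − 11.00 = 9.00 kJ/mol; chair I is more stable.

9.00 kJ/mol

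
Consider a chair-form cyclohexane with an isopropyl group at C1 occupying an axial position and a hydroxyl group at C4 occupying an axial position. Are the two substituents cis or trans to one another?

C1 and C4 have opposite parity, so their axial bonds point in opposite directions.
With opposite-parity carbons, two substituents on the same face are one axial and one equatorial; opposite faces give both axial or both equatorial.
Here the groups are axial/axial → opposite face → trans.

trans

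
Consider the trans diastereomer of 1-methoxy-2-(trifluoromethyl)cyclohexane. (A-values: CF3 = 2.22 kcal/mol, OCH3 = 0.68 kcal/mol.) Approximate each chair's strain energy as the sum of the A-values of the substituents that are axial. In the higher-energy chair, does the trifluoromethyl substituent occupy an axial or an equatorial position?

C1 and C2 have opposite parity, so for the trans isomer the two substituents are e,e in one chair and a,a in the other.
Chair I (trifluoromethyl axial, methoxy axial): E = 2.90 kcal/mol.
Chair II (trifluoromethyl equatorial, methoxy equatorial): E = 0.00 kcal/mol.
Chair I is the less stable (higher-energy) conformer, and in that chair the trifluoromethyl group is axial.

axial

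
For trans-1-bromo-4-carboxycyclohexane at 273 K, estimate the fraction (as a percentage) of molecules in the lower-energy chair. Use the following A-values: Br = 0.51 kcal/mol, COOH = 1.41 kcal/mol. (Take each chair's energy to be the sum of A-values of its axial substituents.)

C1 and C4 have opposite parity, so for the trans isomer the two substituents are e,e in one chair and a,a in the other.
Chair I (bromo axial, carboxyl axial): E = 1.92 kcal/mol; chair II (bromo equatorial, carboxyl equatorial): E = 0.00 kcal/mol.
ΔG = 1.92 kcal/mol between the two chairs.
K = exp(ΔG/RT) with R = 1.987×10⁻³ kcal mol⁻¹ K⁻¹ and T = 273 K gives K ≈ 34.4.
Fraction in the lower-energy chair = K/(K+1) = 97.2%.

97.2%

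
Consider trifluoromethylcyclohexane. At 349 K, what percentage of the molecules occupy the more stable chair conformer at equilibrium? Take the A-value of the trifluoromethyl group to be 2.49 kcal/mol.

97.3%

One chair has the trifluoromethyl group axial (E = 2.49 kcal/mol) and the other has it equatorial (E = 0).
ΔG = 2.49 kcal/mol between the two chairs.
K = exp(ΔG/RT) with R = 1.987×10⁻³ kcal mol⁻¹ K⁻¹ and T = 349 K gives K ≈ 36.3.
Fraction in the lower-energy chair = K/(K+1) = 97.3%.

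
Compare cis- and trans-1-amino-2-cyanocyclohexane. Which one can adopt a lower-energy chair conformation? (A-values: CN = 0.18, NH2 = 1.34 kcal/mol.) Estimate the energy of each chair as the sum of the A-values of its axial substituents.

At 1,2 positions (parity opposite): cis → (a,e or e,a); trans → (e,e or a,a).
Best chair for cis: E = 0.18 kcal/mol; best chair for trans: E = 0.00 kcal/mol.
The trans isomer is lower by 0.18 kcal/mol.

trans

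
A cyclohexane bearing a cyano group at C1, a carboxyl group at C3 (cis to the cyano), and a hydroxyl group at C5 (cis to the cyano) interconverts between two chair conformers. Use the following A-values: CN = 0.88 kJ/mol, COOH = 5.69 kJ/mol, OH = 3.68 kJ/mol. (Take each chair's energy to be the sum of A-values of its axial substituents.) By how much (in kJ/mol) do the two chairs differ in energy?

10.25 kJ/mol

Chair I (cyano axial, carboxyl axial, hydroxyl axial): E = 10.25 kJ/mol.
Chair II (cyano equatorial, carboxyl equatorial, hydroxyl equatorial): E = 0.00 kJ/mol.
ΔE = 10.25 − 0.00 = 10.25 kJ/mol; chair II is more stable.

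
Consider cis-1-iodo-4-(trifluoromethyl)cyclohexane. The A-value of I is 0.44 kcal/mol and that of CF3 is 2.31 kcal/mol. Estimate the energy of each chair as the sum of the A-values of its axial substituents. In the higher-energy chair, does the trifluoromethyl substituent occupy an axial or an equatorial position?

C1 and C4 have opposite parity, so for the cis isomer the two substituents are one axial and one equatorial in each chair.
Chair I (iodo axial, trifluoromethyl equatorial): E = 0.44 kcal/mol.
Chair II (iodo equatorial, trifluoromethyl axial): E = 2.31 kcal/mol.
Chair II is the less stable (higher-energy) conformer, and in that chair the trifluoromethyl group is axial.

axial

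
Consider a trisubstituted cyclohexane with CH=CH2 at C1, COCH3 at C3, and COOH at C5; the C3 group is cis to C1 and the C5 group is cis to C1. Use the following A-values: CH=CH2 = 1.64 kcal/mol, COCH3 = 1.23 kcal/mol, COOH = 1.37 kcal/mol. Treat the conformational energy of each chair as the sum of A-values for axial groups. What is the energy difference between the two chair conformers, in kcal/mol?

4.24 kcal/mol

Chair I (vinyl axial, acetyl axial, carboxyl axial): E = 4.24 kcal/mol.
Chair II (vinyl equatorial, acetyl equatorial, carboxyl equatorial): E = 0.00 kcal/mol.
ΔE = 4.24 − 0.00 = 4.24 kcal/mol; chair II is more stable.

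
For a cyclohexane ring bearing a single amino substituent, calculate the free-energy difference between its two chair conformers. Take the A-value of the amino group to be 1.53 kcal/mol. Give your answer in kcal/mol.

A monosubstituted cyclohexane has one chair with the amino group axial (E = A = 1.53 kcal/mol) and one with it equatorial (E = 0).
ΔE = 1.53 − 0 = 1.53 kcal/mol.

1.53 kcal/mol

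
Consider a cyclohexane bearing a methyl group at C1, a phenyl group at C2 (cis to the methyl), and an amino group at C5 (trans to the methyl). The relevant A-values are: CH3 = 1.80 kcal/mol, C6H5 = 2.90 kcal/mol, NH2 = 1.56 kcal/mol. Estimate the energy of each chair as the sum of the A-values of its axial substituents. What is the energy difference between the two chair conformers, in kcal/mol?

2.66 kcal/mol

Chair I (methyl axial, phenyl equatorial, amino equatorial): E = 1.80 kcal/mol.
Chair II (methyl equatorial, phenyl axial, amino axial): E = 4.46 kcal/mol.
ΔE = 4.46 − 1.80 = 2.66 kcal/mol; chair I is more stable.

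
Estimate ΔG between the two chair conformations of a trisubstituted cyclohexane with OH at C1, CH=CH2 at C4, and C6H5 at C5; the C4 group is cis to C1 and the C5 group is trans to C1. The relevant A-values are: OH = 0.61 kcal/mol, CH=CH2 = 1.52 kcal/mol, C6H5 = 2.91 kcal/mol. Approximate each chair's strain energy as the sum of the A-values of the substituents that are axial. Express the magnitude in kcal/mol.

Chair I (hydroxyl axial, vinyl equatorial, phenyl equatorial): E = 0.61 kcal/mol.
Chair II (hydroxyl equatorial, vinyl axial, phenyl axial): E = 4.43 kcal/mol.
ΔE = 4.43 − 0.61 = 3.82 kcal/mol; chair I is more stable.

3.82 kcal/mol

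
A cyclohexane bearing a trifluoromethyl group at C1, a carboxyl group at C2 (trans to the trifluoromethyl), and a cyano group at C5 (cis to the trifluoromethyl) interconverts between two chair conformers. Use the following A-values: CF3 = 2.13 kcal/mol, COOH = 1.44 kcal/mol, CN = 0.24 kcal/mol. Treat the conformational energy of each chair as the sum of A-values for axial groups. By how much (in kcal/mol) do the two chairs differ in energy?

Chair I (trifluoromethyl axial, carboxyl axial, cyano axial): E = 3.81 kcal/mol.
Chair II (trifluoromethyl equatorial, carboxyl equatorial, cyano equatorial): E = 0.00 kcal/mol.
ΔE = 3.81 − 0.00 = 3.81 kcal/mol; chair II is more stable.

3.81 kcal/mol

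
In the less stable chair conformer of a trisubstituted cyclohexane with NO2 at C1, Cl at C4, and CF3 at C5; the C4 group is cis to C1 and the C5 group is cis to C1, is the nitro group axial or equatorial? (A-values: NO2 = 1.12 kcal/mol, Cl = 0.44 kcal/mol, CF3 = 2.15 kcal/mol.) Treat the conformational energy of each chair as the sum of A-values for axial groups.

axial

Chair I (nitro axial, chloro equatorial, trifluoromethyl axial): E = 3.27 kcal/mol.
Chair II (nitro equatorial, chloro axial, trifluoromethyl equatorial): E = 0.44 kcal/mol.
Chair I is the less stable (higher-energy) conformer, and in that chair the nitro group is axial.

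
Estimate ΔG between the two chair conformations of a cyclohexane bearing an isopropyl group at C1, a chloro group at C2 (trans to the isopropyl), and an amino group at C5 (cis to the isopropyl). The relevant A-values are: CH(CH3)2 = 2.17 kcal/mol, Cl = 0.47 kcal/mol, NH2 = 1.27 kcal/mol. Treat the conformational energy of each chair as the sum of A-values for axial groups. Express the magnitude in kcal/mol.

Chair I (isopropyl axial, chloro axial, amino axial): E = 3.91 kcal/mol.
Chair II (isopropyl equatorial, chloro equatorial, amino equatorial): E = 0.00 kcal/mol.
ΔE = 3.91 − 0.00 = 3.91 kcal/mol; chair II is more stable.

3.91 kcal/mol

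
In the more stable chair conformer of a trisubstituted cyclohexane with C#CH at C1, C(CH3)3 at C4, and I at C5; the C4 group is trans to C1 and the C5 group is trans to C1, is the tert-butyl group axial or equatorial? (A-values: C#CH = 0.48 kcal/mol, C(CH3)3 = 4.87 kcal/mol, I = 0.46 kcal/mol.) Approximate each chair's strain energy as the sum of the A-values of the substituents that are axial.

Chair I (ethynyl axial, tert-butyl axial, iodo equatorial): E = 5.35 kcal/mol.
Chair II (ethynyl equatorial, tert-butyl equatorial, iodo axial): E = 0.46 kcal/mol.
Chair II is the more stable (lower-energy) conformer, and in that chair the tert-butyl group is equatorial.

equatorial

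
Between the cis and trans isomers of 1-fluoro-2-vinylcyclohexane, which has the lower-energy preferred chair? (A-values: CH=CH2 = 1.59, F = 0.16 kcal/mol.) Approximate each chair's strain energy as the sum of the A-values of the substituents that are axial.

At 1,2 positions (parity opposite): cis → (a,e or e,a); trans → (e,e or a,a).
Best chair for cis: E = 0.16 kcal/mol; best chair for trans: E = 0.00 kcal/mol.
The trans isomer is lower by 0.16 kcal/mol.

trans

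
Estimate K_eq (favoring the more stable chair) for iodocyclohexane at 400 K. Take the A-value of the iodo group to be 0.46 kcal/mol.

One chair has the iodo group axial (E = 0.46 kcal/mol) and the other has it equatorial (E = 0).
ΔG = 0.46 kcal/mol between the two chairs.
K = exp(ΔG/RT) with R = 1.987×10⁻³ kcal mol⁻¹ K⁻¹ and T = 400 K gives K ≈ 1.78.

K ≈ 1.78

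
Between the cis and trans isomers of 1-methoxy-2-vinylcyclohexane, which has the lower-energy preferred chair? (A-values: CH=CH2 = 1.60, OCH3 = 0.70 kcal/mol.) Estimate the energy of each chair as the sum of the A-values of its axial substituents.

trans

At 1,2 positions (parity opposite): cis → (a,e or e,a); trans → (e,e or a,a).
Best chair for cis: E = 0.70 kcal/mol; best chair for trans: E = 0.00 kcal/mol.
The trans isomer is lower by 0.70 kcal/mol.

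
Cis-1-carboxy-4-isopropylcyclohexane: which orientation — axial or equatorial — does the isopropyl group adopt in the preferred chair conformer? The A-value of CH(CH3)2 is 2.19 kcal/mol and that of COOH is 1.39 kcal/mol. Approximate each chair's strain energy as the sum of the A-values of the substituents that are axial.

equatorial

C1 and C4 have opposite parity, so for the cis isomer the two substituents are one axial and one equatorial in each chair.
Chair I (isopropyl axial, carboxyl equatorial): E = 2.19 kcal/mol.
Chair II (isopropyl equatorial, carboxyl axial): E = 1.39 kcal/mol.
Chair II is the more stable (lower-energy) conformer, and in that chair the isopropyl group is equatorial.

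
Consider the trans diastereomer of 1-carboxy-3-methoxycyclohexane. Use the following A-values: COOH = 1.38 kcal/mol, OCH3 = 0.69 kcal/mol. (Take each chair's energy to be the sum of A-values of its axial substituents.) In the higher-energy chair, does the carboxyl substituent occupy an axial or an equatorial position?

axial

C1 and C3 have the same parity, so for the trans isomer the two substituents are one axial and one equatorial in each chair.
Chair I (carboxyl axial, methoxy equatorial): E = 1.38 kcal/mol.
Chair II (carboxyl equatorial, methoxy axial): E = 0.69 kcal/mol.
Chair I is the less stable (higher-energy) conformer, and in that chair the carboxyl group is axial.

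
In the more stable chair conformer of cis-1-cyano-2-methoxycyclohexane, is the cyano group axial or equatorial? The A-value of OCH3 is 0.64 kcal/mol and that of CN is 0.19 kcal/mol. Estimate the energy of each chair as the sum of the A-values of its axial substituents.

C1 and C2 have opposite parity, so for the cis isomer the two substituents are one axial and one equatorial in each chair.
Chair I (methoxy axial, cyano equatorial): E = 0.64 kcal/mol.
Chair II (methoxy equatorial, cyano axial): E = 0.19 kcal/mol.
Chair II is the more stable (lower-energy) conformer, and in that chair the cyano group is axial.

axial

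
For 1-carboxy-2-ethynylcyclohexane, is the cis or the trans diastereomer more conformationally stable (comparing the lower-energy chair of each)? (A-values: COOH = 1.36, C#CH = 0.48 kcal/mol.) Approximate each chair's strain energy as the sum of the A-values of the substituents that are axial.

trans

At 1,2 positions (parity opposite): cis → (a,e or e,a); trans → (e,e or a,a).
Best chair for cis: E = 0.48 kcal/mol; best chair for trans: E = 0.00 kcal/mol.
The trans isomer is lower by 0.48 kcal/mol.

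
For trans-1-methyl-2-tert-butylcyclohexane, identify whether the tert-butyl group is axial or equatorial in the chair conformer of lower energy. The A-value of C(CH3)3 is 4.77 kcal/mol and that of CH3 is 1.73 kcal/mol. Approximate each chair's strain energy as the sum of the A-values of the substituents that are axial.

equatorial

C1 and C2 have opposite parity, so for the trans isomer the two substituents are e,e in one chair and a,a in the other.
Chair I (tert-butyl axial, methyl axial): E = 6.50 kcal/mol.
Chair II (tert-butyl equatorial, methyl equatorial): E = 0.00 kcal/mol.
Chair II is the more stable (lower-energy) conformer, and in that chair the tert-butyl group is equatorial.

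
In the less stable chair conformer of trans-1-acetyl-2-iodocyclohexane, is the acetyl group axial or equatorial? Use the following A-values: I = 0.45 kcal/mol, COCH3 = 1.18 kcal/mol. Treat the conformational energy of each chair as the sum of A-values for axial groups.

axial

C1 and C2 have opposite parity, so for the trans isomer the two substituents are e,e in one chair and a,a in the other.
Chair I (iodo axial, acetyl axial): E = 1.63 kcal/mol.
Chair II (iodo equatorial, acetyl equatorial): E = 0.00 kcal/mol.
Chair I is the less stable (higher-energy) conformer, and in that chair the acetyl group is axial.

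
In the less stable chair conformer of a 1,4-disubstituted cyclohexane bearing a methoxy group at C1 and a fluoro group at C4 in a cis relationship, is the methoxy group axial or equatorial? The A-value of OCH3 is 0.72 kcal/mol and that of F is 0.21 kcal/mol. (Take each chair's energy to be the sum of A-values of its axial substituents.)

C1 and C4 have opposite parity, so for the cis isomer the two substituents are one axial and one equatorial in each chair.
Chair I (methoxy axial, fluoro equatorial): E = 0.72 kcal/mol.
Chair II (methoxy equatorial, fluoro axial): E = 0.21 kcal/mol.
Chair I is the less stable (higher-energy) conformer, and in that chair the methoxy group is axial.

axial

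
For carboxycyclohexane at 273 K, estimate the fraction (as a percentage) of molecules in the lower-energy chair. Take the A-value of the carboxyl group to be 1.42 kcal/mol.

One chair has the carboxyl group axial (E = 1.42 kcal/mol) and the other has it equatorial (E = 0).
ΔG = 1.42 kcal/mol between the two chairs.
K = exp(ΔG/RT) with R = 1.987×10⁻³ kcal mol⁻¹ K⁻¹ and T = 273 K gives K ≈ 13.7.
Fraction in the lower-energy chair = K/(K+1) = 93.2%.

93.2%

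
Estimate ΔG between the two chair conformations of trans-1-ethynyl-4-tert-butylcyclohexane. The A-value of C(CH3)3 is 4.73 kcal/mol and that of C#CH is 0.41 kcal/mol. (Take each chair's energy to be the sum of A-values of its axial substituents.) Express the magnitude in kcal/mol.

5.14 kcal/mol

C1 and C4 have opposite parity, so for the trans isomer the two substituents are e,e in one chair and a,a in the other.
Chair I (tert-butyl axial, ethynyl axial): E = 5.14 kcal/mol.
Chair II (tert-butyl equatorial, ethynyl equatorial): E = 0.00 kcal/mol.
ΔE = 5.14 − 0.00 = 5.14 kcal/mol; chair II is more stable.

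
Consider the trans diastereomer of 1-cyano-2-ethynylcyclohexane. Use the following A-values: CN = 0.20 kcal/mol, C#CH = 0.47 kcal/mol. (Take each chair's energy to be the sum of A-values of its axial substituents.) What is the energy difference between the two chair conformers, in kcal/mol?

C1 and C2 have opposite parity, so for the trans isomer the two substituents are e,e in one chair and a,a in the other.
Chair I (cyano axial, ethynyl axial): E = 0.67 kcal/mol.
Chair II (cyano equatorial, ethynyl equatorial): E = 0.00 kcal/mol.
ΔE = 0.67 − 0.00 = 0.67 kcal/mol; chair II is more stable.

0.67 kcal/mol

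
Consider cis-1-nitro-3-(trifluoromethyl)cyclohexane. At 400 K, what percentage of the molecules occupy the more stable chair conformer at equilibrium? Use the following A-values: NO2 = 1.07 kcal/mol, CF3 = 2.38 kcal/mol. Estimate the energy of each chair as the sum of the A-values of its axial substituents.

98.7%

C1 and C3 have the same parity, so for the cis isomer the two substituents are e,e in one chair and a,a in the other.
Chair I (nitro axial, trifluoromethyl axial): E = 3.45 kcal/mol; chair II (nitro equatorial, trifluoromethyl equatorial): E = 0.00 kcal/mol.
ΔG = 3.45 kcal/mol between the two chairs.
K = exp(ΔG/RT) with R = 1.987×10⁻³ kcal mol⁻¹ K⁻¹ and T = 400 K gives K ≈ 76.8.
Fraction in the lower-energy chair = K/(K+1) = 98.7%.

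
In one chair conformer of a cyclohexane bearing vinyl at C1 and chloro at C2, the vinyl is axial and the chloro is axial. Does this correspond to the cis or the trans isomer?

trans

C1 and C2 have opposite parity, so their axial bonds point in opposite directions.
With opposite-parity carbons, two substituents on the same face are one axial and one equatorial; opposite faces give both axial or both equatorial.
Here the groups are axial/axial → opposite face → trans.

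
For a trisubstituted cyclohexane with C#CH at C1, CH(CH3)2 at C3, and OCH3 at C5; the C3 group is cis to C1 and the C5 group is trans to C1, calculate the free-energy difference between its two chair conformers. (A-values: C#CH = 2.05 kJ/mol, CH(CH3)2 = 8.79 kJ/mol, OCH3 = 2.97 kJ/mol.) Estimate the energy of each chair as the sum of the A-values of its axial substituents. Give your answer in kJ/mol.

Chair I (ethynyl axial, isopropyl axial, methoxy equatorial): E = 10.84 kJ/mol.
Chair II (ethynyl equatorial, isopropyl equatorial, methoxy axial): E = 2.97 kJ/mol.
ΔE = 10.84 − 2.97 = 7.87 kJ/mol; chair II is more stable.

7.87 kJ/mol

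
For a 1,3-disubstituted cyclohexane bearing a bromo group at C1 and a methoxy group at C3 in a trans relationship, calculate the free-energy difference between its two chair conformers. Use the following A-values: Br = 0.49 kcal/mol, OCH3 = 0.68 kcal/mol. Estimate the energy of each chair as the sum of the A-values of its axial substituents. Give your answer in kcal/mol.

0.19 kcal/mol

C1 and C3 have the same parity, so for the trans isomer the two substituents are one axial and one equatorial in each chair.
Chair I (bromo axial, methoxy equatorial): E = 0.49 kcal/mol.
Chair II (bromo equatorial, methoxy axial): E = 0.68 kcal/mol.
ΔE = 0.68 − 0.49 = 0.19 kcal/mol; chair I is more stable.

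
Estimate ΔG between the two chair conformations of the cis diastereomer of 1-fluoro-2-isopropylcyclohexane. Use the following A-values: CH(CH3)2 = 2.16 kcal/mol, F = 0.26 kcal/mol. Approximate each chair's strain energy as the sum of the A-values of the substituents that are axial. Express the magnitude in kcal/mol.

1.90 kcal/mol

C1 and C2 have opposite parity, so for the cis isomer the two substituents are one axial and one equatorial in each chair.
Chair I (isopropyl axial, fluoro equatorial): E = 2.16 kcal/mol.
Chair II (isopropyl equatorial, fluoro axial): E = 0.26 kcal/mol.
ΔE = 2.16 − 0.26 = 1.90 kcal/mol; chair II is more stable.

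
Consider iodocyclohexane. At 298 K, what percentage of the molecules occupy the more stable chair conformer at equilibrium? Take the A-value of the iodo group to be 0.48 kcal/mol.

69.2%

One chair has the iodo group axial (E = 0.48 kcal/mol) and the other has it equatorial (E = 0).
ΔG = 0.48 kcal/mol between the two chairs.
K = exp(ΔG/RT) with R = 1.987×10⁻³ kcal mol⁻¹ K⁻¹ and T = 298 K gives K ≈ 2.25.
Fraction in the lower-energy chair = K/(K+1) = 69.2%.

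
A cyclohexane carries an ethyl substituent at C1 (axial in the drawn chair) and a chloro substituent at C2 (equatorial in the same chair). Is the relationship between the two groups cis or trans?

cis

C1 and C2 have opposite parity, so their axial bonds point in opposite directions.
With opposite-parity carbons, two substituents on the same face are one axial and one equatorial; opposite faces give both axial or both equatorial.
Here the groups are axial/equatorial → same face → cis.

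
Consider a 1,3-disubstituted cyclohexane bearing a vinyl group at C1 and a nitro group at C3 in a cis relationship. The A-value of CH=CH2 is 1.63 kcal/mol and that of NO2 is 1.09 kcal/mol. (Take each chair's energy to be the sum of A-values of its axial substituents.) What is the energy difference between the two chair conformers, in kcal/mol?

2.72 kcal/mol

C1 and C3 have the same parity, so for the cis isomer the two substituents are e,e in one chair and a,a in the other.
Chair I (vinyl axial, nitro axial): E = 2.72 kcal/mol.
Chair II (vinyl equatorial, nitro equatorial): E = 0.00 kcal/mol.
ΔE = 2.72 − 0.00 = 2.72 kcal/mol; chair II is more stable.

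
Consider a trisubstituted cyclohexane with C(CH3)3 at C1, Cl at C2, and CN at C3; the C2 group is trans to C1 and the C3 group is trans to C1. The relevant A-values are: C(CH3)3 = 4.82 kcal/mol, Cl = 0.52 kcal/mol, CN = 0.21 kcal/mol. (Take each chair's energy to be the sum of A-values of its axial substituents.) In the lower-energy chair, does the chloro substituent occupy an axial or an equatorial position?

Chair I (tert-butyl axial, chloro axial, cyano equatorial): E = 5.34 kcal/mol.
Chair II (tert-butyl equatorial, chloro equatorial, cyano axial): E = 0.21 kcal/mol.
Chair II is the more stable (lower-energy) conformer, and in that chair the chloro group is equatorial.

equatorial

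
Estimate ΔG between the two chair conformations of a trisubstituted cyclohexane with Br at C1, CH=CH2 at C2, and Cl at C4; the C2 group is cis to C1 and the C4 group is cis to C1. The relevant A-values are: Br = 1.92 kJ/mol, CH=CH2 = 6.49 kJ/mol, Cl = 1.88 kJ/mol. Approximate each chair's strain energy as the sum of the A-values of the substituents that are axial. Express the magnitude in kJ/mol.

Chair I (bromo axial, vinyl equatorial, chloro equatorial): E = 1.92 kJ/mol.
Chair II (bromo equatorial, vinyl axial, chloro axial): E = 8.37 kJ/mol.
ΔE = 8.37 − 1.92 = 6.45 kJ/mol; chair I is more stable.

6.45 kJ/mol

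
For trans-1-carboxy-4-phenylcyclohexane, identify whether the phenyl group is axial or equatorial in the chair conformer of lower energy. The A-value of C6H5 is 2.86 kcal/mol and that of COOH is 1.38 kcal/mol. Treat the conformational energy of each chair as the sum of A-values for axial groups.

equatorial

C1 and C4 have opposite parity, so for the trans isomer the two substituents are e,e in one chair and a,a in the other.
Chair I (phenyl axial, carboxyl axial): E = 4.24 kcal/mol.
Chair II (phenyl equatorial, carboxyl equatorial): E = 0.00 kcal/mol.
Chair II is the more stable (lower-energy) conformer, and in that chair the phenyl group is equatorial.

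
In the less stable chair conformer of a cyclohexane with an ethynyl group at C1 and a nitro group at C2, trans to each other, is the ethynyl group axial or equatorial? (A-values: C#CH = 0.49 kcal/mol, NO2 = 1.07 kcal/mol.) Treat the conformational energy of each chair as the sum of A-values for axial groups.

C1 and C2 have opposite parity, so for the trans isomer the two substituents are e,e in one chair and a,a in the other.
Chair I (ethynyl axial, nitro axial): E = 1.56 kcal/mol.
Chair II (ethynyl equatorial, nitro equatorial): E = 0.00 kcal/mol.
Chair I is the less stable (higher-energy) conformer, and in that chair the ethynyl group is axial.

axial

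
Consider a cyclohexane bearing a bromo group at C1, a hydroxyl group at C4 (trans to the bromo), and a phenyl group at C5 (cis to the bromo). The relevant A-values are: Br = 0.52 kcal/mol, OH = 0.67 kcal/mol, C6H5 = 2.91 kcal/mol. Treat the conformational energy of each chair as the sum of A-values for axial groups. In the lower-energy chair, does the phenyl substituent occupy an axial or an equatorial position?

Chair I (bromo axial, hydroxyl axial, phenyl axial): E = 4.10 kcal/mol.
Chair II (bromo equatorial, hydroxyl equatorial, phenyl equatorial): E = 0.00 kcal/mol.
Chair II is the more stable (lower-energy) conformer, and in that chair the phenyl group is equatorial.

equatorial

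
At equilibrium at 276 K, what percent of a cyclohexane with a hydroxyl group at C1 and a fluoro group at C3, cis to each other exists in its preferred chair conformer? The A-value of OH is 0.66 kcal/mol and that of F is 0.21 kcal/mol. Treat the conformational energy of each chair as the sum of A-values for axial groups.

C1 and C3 have the same parity, so for the cis isomer the two substituents are e,e in one chair and a,a in the other.
Chair I (hydroxyl axial, fluoro axial): E = 0.87 kcal/mol; chair II (hydroxyl equatorial, fluoro equatorial): E = 0.00 kcal/mol.
ΔG = 0.87 kcal/mol between the two chairs.
K = exp(ΔG/RT) with R = 1.987×10⁻³ kcal mol⁻¹ K⁻¹ and T = 276 K gives K ≈ 4.89.
Fraction in the lower-energy chair = K/(K+1) = 83.0%.

83.0%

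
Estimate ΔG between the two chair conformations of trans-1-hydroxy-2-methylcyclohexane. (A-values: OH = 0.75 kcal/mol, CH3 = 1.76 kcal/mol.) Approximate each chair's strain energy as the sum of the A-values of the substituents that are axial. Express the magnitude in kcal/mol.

2.51 kcal/mol

C1 and C2 have opposite parity, so for the trans isomer the two substituents are e,e in one chair and a,a in the other.
Chair I (hydroxyl axial, methyl axial): E = 2.51 kcal/mol.
Chair II (hydroxyl equatorial, methyl equatorial): E = 0.00 kcal/mol.
ΔE = 2.51 − 0.00 = 2.51 kcal/mol; chair II is more stable.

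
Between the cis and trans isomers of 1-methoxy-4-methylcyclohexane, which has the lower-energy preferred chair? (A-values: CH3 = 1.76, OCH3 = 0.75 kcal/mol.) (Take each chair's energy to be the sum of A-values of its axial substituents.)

trans

At 1,4 positions (parity opposite): cis → (a,e or e,a); trans → (e,e or a,a).
Best chair for cis: E = 0.75 kcal/mol; best chair for trans: E = 0.00 kcal/mol.
The trans isomer is lower by 0.75 kcal/mol.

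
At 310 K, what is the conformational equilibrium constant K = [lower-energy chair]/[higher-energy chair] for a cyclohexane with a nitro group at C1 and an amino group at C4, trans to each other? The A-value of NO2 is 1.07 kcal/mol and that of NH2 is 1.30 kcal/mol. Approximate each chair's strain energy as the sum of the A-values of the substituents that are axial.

K ≈ 46.9

C1 and C4 have opposite parity, so for the trans isomer the two substituents are e,e in one chair and a,a in the other.
Chair I (nitro axial, amino axial): E = 2.37 kcal/mol; chair II (nitro equatorial, amino equatorial): E = 0.00 kcal/mol.
ΔG = 2.37 kcal/mol between the two chairs.
K = exp(ΔG/RT) with R = 1.987×10⁻³ kcal mol⁻¹ K⁻¹ and T = 310 K gives K ≈ 46.9.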